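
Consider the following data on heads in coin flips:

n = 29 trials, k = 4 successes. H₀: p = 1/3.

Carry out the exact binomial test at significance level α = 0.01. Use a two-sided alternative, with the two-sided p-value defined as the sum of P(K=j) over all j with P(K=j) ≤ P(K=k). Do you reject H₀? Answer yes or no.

reject H₀: no

Exact binomial: n=29, k=4, p₀=1/3=0.3333
P(X=j) = C(n,j)·p₀^j·(1−p₀)^(n−j); p = Σ P(X=j) over j with P(X=j) ≤ P(X=4)
p-value (two-sided) = 0.02872
At α=0.01: p ≥ α → fail to reject H₀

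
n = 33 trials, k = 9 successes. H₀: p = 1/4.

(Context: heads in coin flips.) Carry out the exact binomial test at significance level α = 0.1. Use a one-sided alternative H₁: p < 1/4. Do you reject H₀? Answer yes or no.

Exact binomial: n=33, k=9, p₀=1/4=0.2500
P(X≤9) from Σ C(n,i)·p₀^i·(1−p₀)^(n−i)
p-value (one-sided, H₁ less) = 0.70087
At α=0.1: p ≥ α → fail to reject H₀

reject H₀: no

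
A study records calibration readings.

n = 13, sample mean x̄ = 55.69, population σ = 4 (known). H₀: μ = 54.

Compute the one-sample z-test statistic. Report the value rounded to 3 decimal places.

test statistic = 1.523

SE = σ/√n = 4/√13 = 1.1094
z = (x̄−μ₀)/SE = (55.69−54)/1.1094 = 1.5233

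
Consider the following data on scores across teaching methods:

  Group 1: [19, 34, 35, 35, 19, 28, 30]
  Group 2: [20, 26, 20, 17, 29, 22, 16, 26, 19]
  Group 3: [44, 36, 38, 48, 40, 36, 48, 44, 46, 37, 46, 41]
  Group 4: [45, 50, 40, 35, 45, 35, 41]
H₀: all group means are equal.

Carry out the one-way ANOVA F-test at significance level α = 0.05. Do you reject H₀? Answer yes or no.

reject H₀: yes

Group means [28.57, 21.67, 42.00, 41.57], grand mean 34.000
SSB = Σnᵢ(x̄ᵢ−x̄)² = 2744.571; SSW = ΣΣ(x−x̄ᵢ)² = 869.429
MSB = 2744.571/3 = 914.8571; MSW = 869.429/31 = 28.0461
F = MSB/MSW = 32.6198
df = (3, 31)
p-value (upper-tail) = 0.00000
At α=0.05: p < α → reject H₀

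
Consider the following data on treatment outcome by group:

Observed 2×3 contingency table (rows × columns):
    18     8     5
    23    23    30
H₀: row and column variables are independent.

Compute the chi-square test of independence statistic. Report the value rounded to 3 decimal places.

test statistic = 8.261

Row totals [31, 76], col totals [41, 31, 35], n=107
χ² = (18−11.88)²/11.88 + (8−8.98)²/8.98 + (5−10.14)²/10.14 + (23−29.12)²/29.12 + (23−22.02)²/22.02 + (30−24.86)²/24.86 = 8.2608
df = 2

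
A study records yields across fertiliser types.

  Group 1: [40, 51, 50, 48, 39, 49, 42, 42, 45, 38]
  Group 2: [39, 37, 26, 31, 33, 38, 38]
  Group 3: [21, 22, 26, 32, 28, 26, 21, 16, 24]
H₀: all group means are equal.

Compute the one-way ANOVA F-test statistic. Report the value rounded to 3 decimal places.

Group means [44.40, 34.57, 24.00], grand mean 34.692
SSB = Σnᵢ(x̄ᵢ−x̄)² = 1971.424; SSW = ΣΣ(x−x̄ᵢ)² = 522.114
MSB = 1971.424/2 = 985.7121; MSW = 522.114/23 = 22.7006
F = MSB/MSW = 43.4223
df = (2, 23)

test statistic = 43.422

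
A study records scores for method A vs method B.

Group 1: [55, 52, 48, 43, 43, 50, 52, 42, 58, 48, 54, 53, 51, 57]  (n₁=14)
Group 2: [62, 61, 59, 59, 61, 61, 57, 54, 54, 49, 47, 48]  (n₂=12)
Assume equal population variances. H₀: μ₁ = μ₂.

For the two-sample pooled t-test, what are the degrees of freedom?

degrees of freedom = 24

df = n₁ + n₂ − 2 = 14 + 12 − 2 = 24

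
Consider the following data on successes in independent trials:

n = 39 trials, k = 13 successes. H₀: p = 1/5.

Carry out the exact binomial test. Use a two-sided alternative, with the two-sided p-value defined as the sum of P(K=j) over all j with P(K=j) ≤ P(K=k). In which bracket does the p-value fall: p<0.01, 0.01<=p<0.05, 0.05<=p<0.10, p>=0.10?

Exact binomial: n=39, k=13, p₀=1/5=0.2000
P(X=j) = C(n,j)·p₀^j·(1−p₀)^(n−j); p = Σ P(X=j) over j with P(X=j) ≤ P(X=13)
p-value (two-sided) = 0.04498
→ bracket: 0.01<=p<0.05

p-value bracket: 0.01<=p<0.05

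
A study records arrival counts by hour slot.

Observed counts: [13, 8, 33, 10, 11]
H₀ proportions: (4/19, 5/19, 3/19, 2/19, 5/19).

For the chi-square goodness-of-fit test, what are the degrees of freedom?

df = k − 1 = 5 − 1 = 4

degrees of freedom = 4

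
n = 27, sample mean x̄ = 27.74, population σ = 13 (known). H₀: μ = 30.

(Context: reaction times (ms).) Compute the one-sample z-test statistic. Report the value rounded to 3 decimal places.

SE = σ/√n = 13/√27 = 2.5019
z = (x̄−μ₀)/SE = (27.74−30)/2.5019 = -0.9033

test statistic = -0.903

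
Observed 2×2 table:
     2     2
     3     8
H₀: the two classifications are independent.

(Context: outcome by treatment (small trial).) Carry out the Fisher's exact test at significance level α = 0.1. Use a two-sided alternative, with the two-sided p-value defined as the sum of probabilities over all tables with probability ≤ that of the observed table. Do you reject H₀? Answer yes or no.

Margins: r₁=4, r₂=11, c₁=5, c₂=10, n=15
p_obs = C(4,2)·C(11,3)/C(15,5); sum pmf over tables with pmf ≤ p_obs
p-value (two-sided) = 0.56044
At α=0.1: p ≥ α → fail to reject H₀

reject H₀: no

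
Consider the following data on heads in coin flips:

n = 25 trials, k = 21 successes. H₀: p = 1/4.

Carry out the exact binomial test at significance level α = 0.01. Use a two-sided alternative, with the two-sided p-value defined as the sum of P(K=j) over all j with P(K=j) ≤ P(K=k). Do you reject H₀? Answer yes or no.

Exact binomial: n=25, k=21, p₀=1/4=0.2500
P(X=j) = C(n,j)·p₀^j·(1−p₀)^(n−j); p = Σ P(X=j) over j with P(X=j) ≤ P(X=21)
p-value (two-sided) = 0.00000
At α=0.01: p < α → reject H₀

reject H₀: yes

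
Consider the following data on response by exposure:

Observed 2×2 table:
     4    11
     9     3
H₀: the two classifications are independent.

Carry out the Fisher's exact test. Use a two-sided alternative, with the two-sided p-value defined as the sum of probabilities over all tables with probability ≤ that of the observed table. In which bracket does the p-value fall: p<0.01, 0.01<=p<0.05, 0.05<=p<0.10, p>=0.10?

p-value bracket: 0.01<=p<0.05

Margins: r₁=15, r₂=12, c₁=13, c₂=14, n=27
p_obs = C(15,4)·C(12,9)/C(27,13); sum pmf over tables with pmf ≤ p_obs
p-value (two-sided) = 0.02130
→ bracket: 0.01<=p<0.05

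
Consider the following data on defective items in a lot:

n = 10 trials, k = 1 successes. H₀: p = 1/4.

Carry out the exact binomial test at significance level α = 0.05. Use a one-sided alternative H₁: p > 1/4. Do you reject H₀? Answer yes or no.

Exact binomial: n=10, k=1, p₀=1/4=0.2500
P(X≥1) from Σ C(n,i)·p₀^i·(1−p₀)^(n−i)
p-value (one-sided, H₁ greater) = 0.94369
At α=0.05: p ≥ α → fail to reject H₀

reject H₀: no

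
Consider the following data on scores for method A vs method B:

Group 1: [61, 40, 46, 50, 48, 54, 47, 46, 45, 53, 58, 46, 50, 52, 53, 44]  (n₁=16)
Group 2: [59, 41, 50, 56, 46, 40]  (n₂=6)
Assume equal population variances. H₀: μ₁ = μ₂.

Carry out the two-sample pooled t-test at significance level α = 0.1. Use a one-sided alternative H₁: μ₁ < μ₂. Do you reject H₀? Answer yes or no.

x̄₁=49.562, s₁=5.428, n₁=16
x̄₂=48.667, s₂=7.789, n₂=6
s_p² = [15·5.428² + 5·7.789²]/20 = 37.2635
SE = √(s_p²·(1/16+1/6)) = 2.9223
t = (49.562−48.667)/2.9223 = 0.3066
df = 20
p-value (one-sided, H₁ less) = 0.61882
At α=0.1: p ≥ α → fail to reject H₀

reject H₀: no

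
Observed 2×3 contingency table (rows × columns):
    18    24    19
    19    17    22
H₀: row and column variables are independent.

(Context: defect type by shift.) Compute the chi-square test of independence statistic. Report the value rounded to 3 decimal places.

Row totals [61, 58], col totals [37, 41, 41], n=119
χ² = (18−18.97)²/18.97 + (24−21.02)²/21.02 + (19−21.02)²/21.02 + (19−18.03)²/18.03 + (17−19.98)²/19.98 + (22−19.98)²/19.98 = 1.3669
df = 2

test statistic = 1.367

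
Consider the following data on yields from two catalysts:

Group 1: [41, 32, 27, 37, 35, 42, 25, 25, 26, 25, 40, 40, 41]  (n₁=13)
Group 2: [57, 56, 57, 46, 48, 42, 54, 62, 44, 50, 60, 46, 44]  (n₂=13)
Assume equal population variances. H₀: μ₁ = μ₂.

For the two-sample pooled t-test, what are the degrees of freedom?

degrees of freedom = 24

df = n₁ + n₂ − 2 = 13 + 13 − 2 = 24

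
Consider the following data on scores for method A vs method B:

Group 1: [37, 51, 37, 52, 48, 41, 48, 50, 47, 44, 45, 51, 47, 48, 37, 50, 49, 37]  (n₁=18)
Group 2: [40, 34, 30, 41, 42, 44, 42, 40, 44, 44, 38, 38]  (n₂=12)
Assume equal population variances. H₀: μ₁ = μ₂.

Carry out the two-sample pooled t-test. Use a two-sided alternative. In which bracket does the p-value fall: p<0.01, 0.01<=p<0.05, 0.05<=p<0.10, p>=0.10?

x̄₁=45.500, s₁=5.371, n₁=18
x̄₂=39.750, s₂=4.267, n₂=12
s_p² = [17·5.371² + 11·4.267²]/28 = 24.6696
SE = √(s_p²·(1/18+1/12)) = 1.8510
t = (45.500−39.750)/1.8510 = 3.1064
df = 28
p-value (two-sided) = 0.00431
→ bracket: p<0.01

p-value bracket: p<0.01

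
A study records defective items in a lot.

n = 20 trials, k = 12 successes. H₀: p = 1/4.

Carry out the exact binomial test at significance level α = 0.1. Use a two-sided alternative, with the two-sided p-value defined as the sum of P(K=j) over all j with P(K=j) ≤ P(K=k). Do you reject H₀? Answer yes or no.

reject H₀: yes

Exact binomial: n=20, k=12, p₀=1/4=0.2500
P(X=j) = C(n,j)·p₀^j·(1−p₀)^(n−j); p = Σ P(X=j) over j with P(X=j) ≤ P(X=12)
p-value (two-sided) = 0.00094
At α=0.1: p < α → reject H₀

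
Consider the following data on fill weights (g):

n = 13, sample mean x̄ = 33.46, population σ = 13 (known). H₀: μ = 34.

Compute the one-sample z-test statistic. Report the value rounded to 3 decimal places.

SE = σ/√n = 13/√13 = 3.6056
z = (x̄−μ₀)/SE = (33.46−34)/3.6056 = -0.1498

test statistic = -0.150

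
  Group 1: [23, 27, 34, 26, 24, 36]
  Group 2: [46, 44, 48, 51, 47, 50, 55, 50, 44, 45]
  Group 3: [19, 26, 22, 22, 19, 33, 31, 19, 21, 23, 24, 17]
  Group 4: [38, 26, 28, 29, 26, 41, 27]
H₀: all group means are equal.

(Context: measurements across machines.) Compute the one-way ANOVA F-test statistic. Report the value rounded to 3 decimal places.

test statistic = 49.843

Group means [28.33, 48.00, 23.00, 30.71], grand mean 32.600
SSB = Σnᵢ(x̄ᵢ−x̄)² = 3611.638; SSW = ΣΣ(x−x̄ᵢ)² = 748.762
MSB = 3611.638/3 = 1203.8794; MSW = 748.762/31 = 24.1536
F = MSB/MSW = 49.8426
df = (3, 31)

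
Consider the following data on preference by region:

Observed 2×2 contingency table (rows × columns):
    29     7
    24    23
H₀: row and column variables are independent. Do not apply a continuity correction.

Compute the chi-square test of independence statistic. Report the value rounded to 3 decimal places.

Row totals [36, 47], col totals [53, 30], n=83
χ² = (29−22.99)²/22.99 + (7−13.01)²/13.01 + (24−30.01)²/30.01 + (23−16.99)²/16.99 = 7.6821
df = 1

test statistic = 7.682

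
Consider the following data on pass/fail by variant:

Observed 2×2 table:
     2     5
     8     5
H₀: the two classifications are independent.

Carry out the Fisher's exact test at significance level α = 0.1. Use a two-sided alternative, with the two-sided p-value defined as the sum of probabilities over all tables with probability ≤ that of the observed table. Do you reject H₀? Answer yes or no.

Margins: r₁=7, r₂=13, c₁=10, c₂=10, n=20
p_obs = C(7,2)·C(13,8)/C(20,10); sum pmf over tables with pmf ≤ p_obs
p-value (two-sided) = 0.34985
At α=0.1: p ≥ α → fail to reject H₀

reject H₀: no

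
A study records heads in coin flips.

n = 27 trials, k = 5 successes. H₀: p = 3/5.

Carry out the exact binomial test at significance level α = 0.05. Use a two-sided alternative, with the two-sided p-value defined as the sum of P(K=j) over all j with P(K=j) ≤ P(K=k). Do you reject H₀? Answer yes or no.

reject H₀: yes

Exact binomial: n=27, k=5, p₀=3/5=0.6000
P(X=j) = C(n,j)·p₀^j·(1−p₀)^(n−j); p = Σ P(X=j) over j with P(X=j) ≤ P(X=5)
p-value (two-sided) = 0.00001
At α=0.05: p < α → reject H₀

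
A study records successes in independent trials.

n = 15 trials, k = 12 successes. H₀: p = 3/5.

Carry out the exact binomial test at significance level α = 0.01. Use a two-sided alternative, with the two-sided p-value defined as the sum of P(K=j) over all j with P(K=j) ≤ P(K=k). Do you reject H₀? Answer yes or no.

Exact binomial: n=15, k=12, p₀=3/5=0.6000
P(X=j) = C(n,j)·p₀^j·(1−p₀)^(n−j); p = Σ P(X=j) over j with P(X=j) ≤ P(X=12)
p-value (two-sided) = 0.18555
At α=0.01: p ≥ α → fail to reject H₀

reject H₀: no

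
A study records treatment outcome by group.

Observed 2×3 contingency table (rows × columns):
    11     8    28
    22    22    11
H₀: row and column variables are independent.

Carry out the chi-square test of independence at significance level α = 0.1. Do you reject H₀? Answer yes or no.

reject H₀: yes

Row totals [47, 55], col totals [33, 30, 39], n=102
χ² = (11−15.21)²/15.21 + (8−13.82)²/13.82 + (28−17.97)²/17.97 + (22−17.79)²/17.79 + (22−16.18)²/16.18 + (11−21.03)²/21.03 = 17.0879
df = 2
p-value (upper-tail) = 0.00019
At α=0.1: p < α → reject H₀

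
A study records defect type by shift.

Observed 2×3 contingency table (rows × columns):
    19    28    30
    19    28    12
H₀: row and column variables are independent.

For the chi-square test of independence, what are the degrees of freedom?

df = (r−1)(c−1) = (2−1)·(3−1) = 2

degrees of freedom = 2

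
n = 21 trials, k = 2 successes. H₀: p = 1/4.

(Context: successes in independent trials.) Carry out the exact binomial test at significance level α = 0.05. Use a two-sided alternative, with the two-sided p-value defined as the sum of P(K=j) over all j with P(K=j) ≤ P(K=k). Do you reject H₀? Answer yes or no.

reject H₀: no

Exact binomial: n=21, k=2, p₀=1/4=0.2500
P(X=j) = C(n,j)·p₀^j·(1−p₀)^(n−j); p = Σ P(X=j) over j with P(X=j) ≤ P(X=2)
p-value (two-sided) = 0.13067
At α=0.05: p ≥ α → fail to reject H₀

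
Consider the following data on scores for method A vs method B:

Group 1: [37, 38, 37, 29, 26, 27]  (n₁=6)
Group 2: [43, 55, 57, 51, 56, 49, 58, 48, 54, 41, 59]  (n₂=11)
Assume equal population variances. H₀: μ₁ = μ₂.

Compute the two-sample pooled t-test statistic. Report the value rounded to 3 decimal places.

test statistic = -6.537

x̄₁=32.333, s₁=5.574, n₁=6
x̄₂=51.909, s₂=6.057, n₂=11
s_p² = [5·5.574² + 10·6.057²]/15 = 34.8162
SE = √(s_p²·(1/6+1/11)) = 2.9946
t = (32.333−51.909)/2.9946 = -6.5370
df = 15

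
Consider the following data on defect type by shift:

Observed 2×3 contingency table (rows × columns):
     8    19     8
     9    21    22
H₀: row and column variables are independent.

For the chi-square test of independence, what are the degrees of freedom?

degrees of freedom = 2

df = (r−1)(c−1) = (2−1)·(3−1) = 2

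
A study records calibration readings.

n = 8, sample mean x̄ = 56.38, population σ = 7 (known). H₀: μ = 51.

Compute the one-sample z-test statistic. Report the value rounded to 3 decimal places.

SE = σ/√n = 7/√8 = 2.4749
z = (x̄−μ₀)/SE = (56.38−51)/2.4749 = 2.1738

test statistic = 2.174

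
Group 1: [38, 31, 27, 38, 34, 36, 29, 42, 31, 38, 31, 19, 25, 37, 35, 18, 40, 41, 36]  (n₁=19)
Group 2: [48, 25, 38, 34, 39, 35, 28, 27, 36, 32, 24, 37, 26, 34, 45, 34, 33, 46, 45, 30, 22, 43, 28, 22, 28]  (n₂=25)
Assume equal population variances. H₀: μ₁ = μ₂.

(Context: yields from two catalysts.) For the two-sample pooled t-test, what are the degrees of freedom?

degrees of freedom = 42

df = n₁ + n₂ − 2 = 19 + 25 − 2 = 42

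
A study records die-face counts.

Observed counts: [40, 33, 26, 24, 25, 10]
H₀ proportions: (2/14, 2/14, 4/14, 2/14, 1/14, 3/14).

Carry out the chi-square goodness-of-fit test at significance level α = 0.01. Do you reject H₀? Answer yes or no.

reject H₀: yes

n = 158; E_i = n·p_i = [22.57, 22.57, 45.14, 22.57, 11.29, 33.86]
χ² = (40−22.57)²/22.57 + (33−22.57)²/22.57 + (26−45.14)²/45.14 + (24−22.57)²/22.57 + (25−11.29)²/11.29 + (10−33.86)²/33.86 = 59.9599
df = 5
p-value (upper-tail) = 0.00000
At α=0.01: p < α → reject H₀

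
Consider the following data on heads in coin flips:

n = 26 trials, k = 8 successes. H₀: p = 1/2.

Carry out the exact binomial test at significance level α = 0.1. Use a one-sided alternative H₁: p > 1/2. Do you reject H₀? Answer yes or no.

Exact binomial: n=26, k=8, p₀=1/2=0.5000
P(X≥8) from Σ C(n,i)·p₀^i·(1−p₀)^(n−i)
p-value (one-sided, H₁ greater) = 0.98552
At α=0.1: p ≥ α → fail to reject H₀

reject H₀: no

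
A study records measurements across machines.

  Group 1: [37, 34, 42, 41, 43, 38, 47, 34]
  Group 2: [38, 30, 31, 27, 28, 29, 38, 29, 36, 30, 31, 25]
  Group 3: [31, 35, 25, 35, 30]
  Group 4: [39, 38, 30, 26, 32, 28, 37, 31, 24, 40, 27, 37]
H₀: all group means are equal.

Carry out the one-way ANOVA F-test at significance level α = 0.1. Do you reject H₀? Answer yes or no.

reject H₀: yes

Group means [39.50, 31.00, 31.20, 32.42], grand mean 33.324
SSB = Σnᵢ(x̄ᵢ−x̄)² = 402.391; SSW = ΣΣ(x−x̄ᵢ)² = 751.717
MSB = 402.391/3 = 134.1305; MSW = 751.717/33 = 22.7793
F = MSB/MSW = 5.8883
df = (3, 33)
p-value (upper-tail) = 0.00246
At α=0.1: p < α → reject H₀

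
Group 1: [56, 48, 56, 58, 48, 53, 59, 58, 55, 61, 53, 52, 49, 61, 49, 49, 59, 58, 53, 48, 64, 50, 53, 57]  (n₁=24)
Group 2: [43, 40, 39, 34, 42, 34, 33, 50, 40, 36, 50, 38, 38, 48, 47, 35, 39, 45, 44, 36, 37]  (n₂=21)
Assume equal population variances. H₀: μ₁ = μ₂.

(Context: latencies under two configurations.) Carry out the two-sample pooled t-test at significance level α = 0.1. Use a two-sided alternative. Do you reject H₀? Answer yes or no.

x̄₁=54.458, s₁=4.736, n₁=24
x̄₂=40.381, s₂=5.296, n₂=21
s_p² = [23·4.736² + 20·5.296²]/43 = 25.0444
SE = √(s_p²·(1/24+1/21)) = 1.4954
t = (54.458−40.381)/1.4954 = 9.4140
df = 43
p-value (two-sided) = 0.00000
At α=0.1: p < α → reject H₀

reject H₀: yes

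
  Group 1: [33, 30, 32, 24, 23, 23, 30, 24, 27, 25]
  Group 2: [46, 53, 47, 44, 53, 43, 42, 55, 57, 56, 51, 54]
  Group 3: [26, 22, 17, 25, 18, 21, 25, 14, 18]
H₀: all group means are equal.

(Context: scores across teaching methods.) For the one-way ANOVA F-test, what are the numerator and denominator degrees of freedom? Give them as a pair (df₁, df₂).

k = 3 groups, N = 31 total
df = (k−1, N−k) = (3−1, 31−3) = (2, 28)

degrees of freedom = [2, 28]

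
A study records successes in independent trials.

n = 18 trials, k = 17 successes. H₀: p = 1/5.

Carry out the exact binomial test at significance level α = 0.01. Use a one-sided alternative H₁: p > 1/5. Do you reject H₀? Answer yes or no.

reject H₀: yes

Exact binomial: n=18, k=17, p₀=1/5=0.2000
P(X≥17) from Σ C(n,i)·p₀^i·(1−p₀)^(n−i)
p-value (one-sided, H₁ greater) = 0.00000
At α=0.01: p < α → reject H₀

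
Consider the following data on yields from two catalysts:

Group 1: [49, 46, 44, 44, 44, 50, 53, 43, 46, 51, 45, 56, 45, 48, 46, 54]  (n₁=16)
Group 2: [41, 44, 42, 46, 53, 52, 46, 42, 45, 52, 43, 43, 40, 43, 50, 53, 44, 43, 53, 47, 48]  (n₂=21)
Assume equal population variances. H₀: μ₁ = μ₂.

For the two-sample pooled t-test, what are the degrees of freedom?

degrees of freedom = 35

df = n₁ + n₂ − 2 = 16 + 21 − 2 = 35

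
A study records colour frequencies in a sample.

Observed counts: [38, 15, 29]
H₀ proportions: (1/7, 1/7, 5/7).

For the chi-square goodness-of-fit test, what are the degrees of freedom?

df = k − 1 = 3 − 1 = 2

degrees of freedom = 2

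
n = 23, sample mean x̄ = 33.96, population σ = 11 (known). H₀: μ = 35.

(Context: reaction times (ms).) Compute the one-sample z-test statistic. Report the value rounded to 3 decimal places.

test statistic = -0.453

SE = σ/√n = 11/√23 = 2.2937
z = (x̄−μ₀)/SE = (33.96−35)/2.2937 = -0.4534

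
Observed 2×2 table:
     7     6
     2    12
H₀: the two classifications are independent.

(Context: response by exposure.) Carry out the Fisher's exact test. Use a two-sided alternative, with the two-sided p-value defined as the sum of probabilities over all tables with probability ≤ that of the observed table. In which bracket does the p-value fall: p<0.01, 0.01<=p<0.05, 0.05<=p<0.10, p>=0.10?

Margins: r₁=13, r₂=14, c₁=9, c₂=18, n=27
p_obs = C(13,7)·C(14,2)/C(27,9); sum pmf over tables with pmf ≤ p_obs
p-value (two-sided) = 0.04607
→ bracket: 0.01<=p<0.05

p-value bracket: 0.01<=p<0.05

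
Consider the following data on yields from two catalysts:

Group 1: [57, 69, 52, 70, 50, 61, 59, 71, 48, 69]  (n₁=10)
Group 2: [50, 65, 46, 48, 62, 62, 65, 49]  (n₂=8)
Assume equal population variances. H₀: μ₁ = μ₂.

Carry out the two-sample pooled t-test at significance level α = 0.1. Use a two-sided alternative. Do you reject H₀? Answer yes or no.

reject H₀: no

x̄₁=60.600, s₁=8.809, n₁=10
x̄₂=55.875, s₂=8.306, n₂=8
s_p² = [9·8.809² + 7·8.306²]/16 = 73.8297
SE = √(s_p²·(1/10+1/8)) = 4.0757
t = (60.600−55.875)/4.0757 = 1.1593
df = 16
p-value (two-sided) = 0.26334
At α=0.1: p ≥ α → fail to reject H₀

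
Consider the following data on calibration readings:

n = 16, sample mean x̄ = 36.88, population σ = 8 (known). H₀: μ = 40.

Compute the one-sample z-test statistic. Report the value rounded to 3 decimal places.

test statistic = -1.560

SE = σ/√n = 8/√16 = 2.0000
z = (x̄−μ₀)/SE = (36.88−40)/2.0000 = -1.5600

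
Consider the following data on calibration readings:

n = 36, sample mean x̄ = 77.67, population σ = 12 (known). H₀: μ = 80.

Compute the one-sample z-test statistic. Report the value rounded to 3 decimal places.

test statistic = -1.165

SE = σ/√n = 12/√36 = 2.0000
z = (x̄−μ₀)/SE = (77.67−80)/2.0000 = -1.1650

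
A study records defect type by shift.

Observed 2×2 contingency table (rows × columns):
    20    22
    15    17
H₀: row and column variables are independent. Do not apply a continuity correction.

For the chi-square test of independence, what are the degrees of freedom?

degrees of freedom = 1

df = (r−1)(c−1) = (2−1)·(2−1) = 1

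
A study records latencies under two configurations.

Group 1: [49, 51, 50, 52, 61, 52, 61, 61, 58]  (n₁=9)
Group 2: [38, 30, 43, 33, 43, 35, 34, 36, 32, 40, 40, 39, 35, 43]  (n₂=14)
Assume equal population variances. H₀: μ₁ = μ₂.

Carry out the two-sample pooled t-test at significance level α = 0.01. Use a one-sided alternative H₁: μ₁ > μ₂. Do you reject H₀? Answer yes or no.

x̄₁=55.000, s₁=5.148, n₁=9
x̄₂=37.214, s₂=4.282, n₂=14
s_p² = [8·5.148² + 13·4.282²]/21 = 21.4456
SE = √(s_p²·(1/9+1/14)) = 1.9786
t = (55.000−37.214)/1.9786 = 8.9893
df = 21
p-value (one-sided, H₁ greater) = 0.00000
At α=0.01: p < α → reject H₀

reject H₀: yes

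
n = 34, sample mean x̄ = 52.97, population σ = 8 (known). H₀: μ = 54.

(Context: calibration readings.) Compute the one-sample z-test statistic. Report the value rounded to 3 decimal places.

test statistic = -0.751

SE = σ/√n = 8/√34 = 1.3720
z = (x̄−μ₀)/SE = (52.97−54)/1.3720 = -0.7507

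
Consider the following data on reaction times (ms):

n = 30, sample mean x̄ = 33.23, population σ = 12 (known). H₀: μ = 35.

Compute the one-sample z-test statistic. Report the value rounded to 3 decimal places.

SE = σ/√n = 12/√30 = 2.1909
z = (x̄−μ₀)/SE = (33.23−35)/2.1909 = -0.8079

test statistic = -0.808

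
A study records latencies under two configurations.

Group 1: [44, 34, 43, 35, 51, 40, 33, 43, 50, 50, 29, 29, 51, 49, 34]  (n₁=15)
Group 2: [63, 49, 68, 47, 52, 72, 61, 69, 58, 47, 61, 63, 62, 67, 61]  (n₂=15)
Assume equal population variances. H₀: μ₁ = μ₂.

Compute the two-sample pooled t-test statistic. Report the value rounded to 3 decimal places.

test statistic = -6.454

x̄₁=41.000, s₁=8.150, n₁=15
x̄₂=60.000, s₂=7.973, n₂=15
s_p² = [14·8.150² + 14·7.973²]/28 = 65.0000
SE = √(s_p²·(1/15+1/15)) = 2.9439
t = (41.000−60.000)/2.9439 = -6.4540
df = 28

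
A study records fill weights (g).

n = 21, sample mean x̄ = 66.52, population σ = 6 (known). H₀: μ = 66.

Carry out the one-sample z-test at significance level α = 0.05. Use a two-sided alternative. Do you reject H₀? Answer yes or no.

SE = σ/√n = 6/√21 = 1.3093
z = (x̄−μ₀)/SE = (66.52−66)/1.3093 = 0.3972
p-value (two-sided) = 0.69125
At α=0.05: p ≥ α → fail to reject H₀

reject H₀: no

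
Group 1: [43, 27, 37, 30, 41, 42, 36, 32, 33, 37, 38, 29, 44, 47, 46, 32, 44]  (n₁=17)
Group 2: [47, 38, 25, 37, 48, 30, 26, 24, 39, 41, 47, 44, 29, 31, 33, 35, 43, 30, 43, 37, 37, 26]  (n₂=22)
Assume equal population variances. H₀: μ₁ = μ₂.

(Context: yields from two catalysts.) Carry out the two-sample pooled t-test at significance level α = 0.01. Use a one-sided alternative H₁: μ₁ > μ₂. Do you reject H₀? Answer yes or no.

reject H₀: no

x̄₁=37.529, s₁=6.286, n₁=17
x̄₂=35.909, s₂=7.590, n₂=22
s_p² = [16·6.286² + 21·7.590²]/37 = 49.7852
SE = √(s_p²·(1/17+1/22)) = 2.2785
t = (37.529−35.909)/2.2785 = 0.7111
df = 37
p-value (one-sided, H₁ greater) = 0.24073
At α=0.01: p ≥ α → fail to reject H₀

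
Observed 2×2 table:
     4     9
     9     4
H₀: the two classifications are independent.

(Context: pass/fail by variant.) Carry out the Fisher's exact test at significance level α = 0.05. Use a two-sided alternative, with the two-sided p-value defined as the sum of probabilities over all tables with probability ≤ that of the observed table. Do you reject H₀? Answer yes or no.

Margins: r₁=13, r₂=13, c₁=13, c₂=13, n=26
p_obs = C(13,4)·C(13,9)/C(26,13); sum pmf over tables with pmf ≤ p_obs
p-value (two-sided) = 0.11524
At α=0.05: p ≥ α → fail to reject H₀

reject H₀: no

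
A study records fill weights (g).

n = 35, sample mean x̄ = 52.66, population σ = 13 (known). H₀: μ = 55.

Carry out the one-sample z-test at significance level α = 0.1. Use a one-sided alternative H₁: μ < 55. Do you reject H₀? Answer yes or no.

reject H₀: no

SE = σ/√n = 13/√35 = 2.1974
z = (x̄−μ₀)/SE = (52.66−55)/2.1974 = -1.0649
p-value (one-sided, H₁ less) = 0.14346
At α=0.1: p ≥ α → fail to reject H₀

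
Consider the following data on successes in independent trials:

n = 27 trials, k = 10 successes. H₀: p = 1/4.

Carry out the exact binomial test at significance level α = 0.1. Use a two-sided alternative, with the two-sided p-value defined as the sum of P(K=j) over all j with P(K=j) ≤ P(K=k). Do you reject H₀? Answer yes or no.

reject H₀: no

Exact binomial: n=27, k=10, p₀=1/4=0.2500
P(X=j) = C(n,j)·p₀^j·(1−p₀)^(n−j); p = Σ P(X=j) over j with P(X=j) ≤ P(X=10)
p-value (two-sided) = 0.17985
At α=0.1: p ≥ α → fail to reject H₀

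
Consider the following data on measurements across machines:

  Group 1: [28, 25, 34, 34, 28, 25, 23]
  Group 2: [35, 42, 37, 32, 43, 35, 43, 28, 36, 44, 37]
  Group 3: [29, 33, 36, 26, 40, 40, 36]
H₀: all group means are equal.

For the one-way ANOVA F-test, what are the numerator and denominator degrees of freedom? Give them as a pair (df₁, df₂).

k = 3 groups, N = 25 total
df = (k−1, N−k) = (3−1, 25−3) = (2, 22)

degrees of freedom = [2, 22]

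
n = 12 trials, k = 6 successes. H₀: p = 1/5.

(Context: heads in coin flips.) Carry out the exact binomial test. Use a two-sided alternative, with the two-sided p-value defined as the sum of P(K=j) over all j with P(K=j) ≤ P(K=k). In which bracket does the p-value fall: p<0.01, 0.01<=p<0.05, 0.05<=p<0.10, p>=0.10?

Exact binomial: n=12, k=6, p₀=1/5=0.2000
P(X=j) = C(n,j)·p₀^j·(1−p₀)^(n−j); p = Σ P(X=j) over j with P(X=j) ≤ P(X=6)
p-value (two-sided) = 0.01941
→ bracket: 0.01<=p<0.05

p-value bracket: 0.01<=p<0.05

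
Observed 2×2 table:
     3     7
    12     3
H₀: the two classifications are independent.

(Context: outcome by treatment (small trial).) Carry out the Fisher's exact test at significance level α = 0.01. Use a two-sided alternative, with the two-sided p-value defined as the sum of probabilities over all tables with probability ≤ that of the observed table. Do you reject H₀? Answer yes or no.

Margins: r₁=10, r₂=15, c₁=15, c₂=10, n=25
p_obs = C(10,3)·C(15,12)/C(25,15); sum pmf over tables with pmf ≤ p_obs
p-value (two-sided) = 0.03443
At α=0.01: p ≥ α → fail to reject H₀

reject H₀: no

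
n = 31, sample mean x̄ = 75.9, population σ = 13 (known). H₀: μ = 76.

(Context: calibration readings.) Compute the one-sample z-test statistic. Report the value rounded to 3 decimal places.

SE = σ/√n = 13/√31 = 2.3349
z = (x̄−μ₀)/SE = (75.9−76)/2.3349 = -0.0428

test statistic = -0.043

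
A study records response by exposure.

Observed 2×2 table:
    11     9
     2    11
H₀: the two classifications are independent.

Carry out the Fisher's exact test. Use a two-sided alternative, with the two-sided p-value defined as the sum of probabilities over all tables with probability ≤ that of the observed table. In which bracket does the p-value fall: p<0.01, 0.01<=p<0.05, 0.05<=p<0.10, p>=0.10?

p-value bracket: 0.01<=p<0.05

Margins: r₁=20, r₂=13, c₁=13, c₂=20, n=33
p_obs = C(20,11)·C(13,2)/C(33,13); sum pmf over tables with pmf ≤ p_obs
p-value (two-sided) = 0.03249
→ bracket: 0.01<=p<0.05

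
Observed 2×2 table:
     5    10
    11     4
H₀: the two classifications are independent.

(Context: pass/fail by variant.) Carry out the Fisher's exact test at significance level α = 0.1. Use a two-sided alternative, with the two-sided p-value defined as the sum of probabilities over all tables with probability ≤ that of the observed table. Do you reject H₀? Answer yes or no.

Margins: r₁=15, r₂=15, c₁=16, c₂=14, n=30
p_obs = C(15,5)·C(15,11)/C(30,16); sum pmf over tables with pmf ≤ p_obs
p-value (two-sided) = 0.06560
At α=0.1: p < α → reject H₀

reject H₀: yes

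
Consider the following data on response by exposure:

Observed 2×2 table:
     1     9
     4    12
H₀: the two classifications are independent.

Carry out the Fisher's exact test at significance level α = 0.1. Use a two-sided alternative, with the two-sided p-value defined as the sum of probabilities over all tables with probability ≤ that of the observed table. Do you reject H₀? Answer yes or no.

reject H₀: no

Margins: r₁=10, r₂=16, c₁=5, c₂=21, n=26
p_obs = C(10,1)·C(16,4)/C(26,5); sum pmf over tables with pmf ≤ p_obs
p-value (two-sided) = 0.61690
At α=0.1: p ≥ α → fail to reject H₀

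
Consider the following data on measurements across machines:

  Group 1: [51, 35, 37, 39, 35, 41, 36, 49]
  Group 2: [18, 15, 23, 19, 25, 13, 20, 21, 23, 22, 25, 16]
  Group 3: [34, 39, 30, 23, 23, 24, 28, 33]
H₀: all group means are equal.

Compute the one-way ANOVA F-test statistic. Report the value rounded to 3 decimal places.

Group means [40.38, 20.00, 29.25], grand mean 28.464
SSB = Σnᵢ(x̄ᵢ−x̄)² = 1999.589; SSW = ΣΣ(x−x̄ᵢ)² = 685.375
MSB = 1999.589/2 = 999.7946; MSW = 685.375/25 = 27.4150
F = MSB/MSW = 36.4689
df = (2, 25)

test statistic = 36.469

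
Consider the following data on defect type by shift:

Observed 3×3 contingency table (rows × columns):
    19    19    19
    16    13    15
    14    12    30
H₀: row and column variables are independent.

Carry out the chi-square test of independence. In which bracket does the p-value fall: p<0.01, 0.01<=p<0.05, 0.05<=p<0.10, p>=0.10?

p-value bracket: p>=0.10

Row totals [57, 44, 56], col totals [49, 44, 64], n=157
χ² = (19−17.79)²/17.79 + (19−15.97)²/15.97 + (19−23.24)²/23.24 + (16−13.73)²/13.73 + (13−12.33)²/12.33 + (15−17.94)²/17.94 + (14−17.48)²/17.48 + (12−15.69)²/15.69 + (30−22.83)²/22.83 = 6.1337
df = 4
p-value (upper-tail) = 0.18939
→ bracket: p>=0.10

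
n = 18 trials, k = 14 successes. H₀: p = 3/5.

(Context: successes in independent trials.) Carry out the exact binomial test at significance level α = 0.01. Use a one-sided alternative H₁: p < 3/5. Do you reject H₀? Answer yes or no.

reject H₀: no

Exact binomial: n=18, k=14, p₀=3/5=0.6000
P(X≤14) from Σ C(n,i)·p₀^i·(1−p₀)^(n−i)
p-value (one-sided, H₁ less) = 0.96722
At α=0.01: p ≥ α → fail to reject H₀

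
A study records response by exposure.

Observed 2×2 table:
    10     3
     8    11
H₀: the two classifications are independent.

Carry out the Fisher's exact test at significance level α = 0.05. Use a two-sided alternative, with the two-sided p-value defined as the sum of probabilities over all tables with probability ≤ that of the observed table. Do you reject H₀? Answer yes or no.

reject H₀: no

Margins: r₁=13, r₂=19, c₁=18, c₂=14, n=32
p_obs = C(13,10)·C(19,8)/C(32,18); sum pmf over tables with pmf ≤ p_obs
p-value (two-sided) = 0.07511
At α=0.05: p ≥ α → fail to reject H₀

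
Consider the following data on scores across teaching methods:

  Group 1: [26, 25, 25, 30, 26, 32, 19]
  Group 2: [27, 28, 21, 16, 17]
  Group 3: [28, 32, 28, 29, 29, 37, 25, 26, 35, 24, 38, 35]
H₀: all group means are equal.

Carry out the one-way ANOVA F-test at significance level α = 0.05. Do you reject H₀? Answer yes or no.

reject H₀: yes

Group means [26.14, 21.80, 30.50], grand mean 27.417
SSB = Σnᵢ(x̄ᵢ−x̄)² = 283.176; SSW = ΣΣ(x−x̄ᵢ)² = 476.657
MSB = 283.176/2 = 141.5881; MSW = 476.657/21 = 22.6980
F = MSB/MSW = 6.2379
df = (2, 21)
p-value (upper-tail) = 0.00748
At α=0.05: p < α → reject H₀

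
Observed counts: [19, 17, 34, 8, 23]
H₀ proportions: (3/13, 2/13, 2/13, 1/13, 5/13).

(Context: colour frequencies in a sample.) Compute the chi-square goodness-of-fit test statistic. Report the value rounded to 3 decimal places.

n = 101; E_i = n·p_i = [23.31, 15.54, 15.54, 7.77, 38.85]
χ² = (19−23.31)²/23.31 + (17−15.54)²/15.54 + (34−15.54)²/15.54 + (8−7.77)²/7.77 + (23−38.85)²/38.85 = 29.3389
df = 4

test statistic = 29.339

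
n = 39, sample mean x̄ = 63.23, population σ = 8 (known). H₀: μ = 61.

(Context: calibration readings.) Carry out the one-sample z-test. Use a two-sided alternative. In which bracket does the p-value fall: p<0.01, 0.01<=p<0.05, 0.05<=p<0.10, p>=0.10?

SE = σ/√n = 8/√39 = 1.2810
z = (x̄−μ₀)/SE = (63.23−61)/1.2810 = 1.7408
p-value (two-sided) = 0.08172
→ bracket: 0.05<=p<0.10

p-value bracket: 0.05<=p<0.10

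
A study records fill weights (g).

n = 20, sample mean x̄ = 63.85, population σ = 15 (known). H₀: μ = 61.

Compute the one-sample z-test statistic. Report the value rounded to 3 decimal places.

SE = σ/√n = 15/√20 = 3.3541
z = (x̄−μ₀)/SE = (63.85−61)/3.3541 = 0.8497

test statistic = 0.850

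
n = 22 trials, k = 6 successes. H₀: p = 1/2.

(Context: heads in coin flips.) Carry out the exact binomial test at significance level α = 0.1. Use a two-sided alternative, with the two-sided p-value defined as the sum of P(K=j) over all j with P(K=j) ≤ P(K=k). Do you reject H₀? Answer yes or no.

reject H₀: yes

Exact binomial: n=22, k=6, p₀=1/2=0.5000
P(X=j) = C(n,j)·p₀^j·(1−p₀)^(n−j); p = Σ P(X=j) over j with P(X=j) ≤ P(X=6)
p-value (two-sided) = 0.05248
At α=0.1: p < α → reject H₀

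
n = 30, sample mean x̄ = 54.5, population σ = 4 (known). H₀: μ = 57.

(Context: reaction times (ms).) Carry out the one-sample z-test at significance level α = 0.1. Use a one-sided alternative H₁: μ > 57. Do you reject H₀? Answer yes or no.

SE = σ/√n = 4/√30 = 0.7303
z = (x̄−μ₀)/SE = (54.5−57)/0.7303 = -3.4233
p-value (one-sided, H₁ greater) = 0.99969
At α=0.1: p ≥ α → fail to reject H₀

reject H₀: no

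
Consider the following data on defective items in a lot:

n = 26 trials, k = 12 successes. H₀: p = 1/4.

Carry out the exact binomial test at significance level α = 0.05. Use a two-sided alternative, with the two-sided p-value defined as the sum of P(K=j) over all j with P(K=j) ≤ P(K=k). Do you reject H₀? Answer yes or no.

reject H₀: yes

Exact binomial: n=26, k=12, p₀=1/4=0.2500
P(X=j) = C(n,j)·p₀^j·(1−p₀)^(n−j); p = Σ P(X=j) over j with P(X=j) ≤ P(X=12)
p-value (two-sided) = 0.02092
At α=0.05: p < α → reject H₀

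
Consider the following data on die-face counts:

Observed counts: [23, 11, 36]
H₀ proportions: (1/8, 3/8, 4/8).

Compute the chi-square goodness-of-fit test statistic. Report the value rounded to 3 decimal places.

n = 70; E_i = n·p_i = [8.75, 26.25, 35.00]
χ² = (23−8.75)²/8.75 + (11−26.25)²/26.25 + (36−35.00)²/35.00 = 32.0952
df = 2

test statistic = 32.095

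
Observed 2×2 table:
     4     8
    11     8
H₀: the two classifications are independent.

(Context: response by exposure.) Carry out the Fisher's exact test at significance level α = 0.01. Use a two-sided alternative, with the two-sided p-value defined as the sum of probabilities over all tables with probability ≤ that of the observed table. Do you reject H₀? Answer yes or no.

reject H₀: no

Margins: r₁=12, r₂=19, c₁=15, c₂=16, n=31
p_obs = C(12,4)·C(19,11)/C(31,15); sum pmf over tables with pmf ≤ p_obs
p-value (two-sided) = 0.27337
At α=0.01: p ≥ α → fail to reject H₀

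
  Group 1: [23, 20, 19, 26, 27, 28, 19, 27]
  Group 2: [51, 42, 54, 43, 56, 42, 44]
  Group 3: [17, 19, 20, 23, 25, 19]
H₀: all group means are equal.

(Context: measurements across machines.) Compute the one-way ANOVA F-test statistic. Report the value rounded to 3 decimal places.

test statistic = 73.149

Group means [23.62, 47.43, 20.50], grand mean 30.667
SSB = Σnᵢ(x̄ᵢ−x̄)² = 2983.577; SSW = ΣΣ(x−x̄ᵢ)² = 367.089
MSB = 2983.577/2 = 1491.7887; MSW = 367.089/18 = 20.3938
F = MSB/MSW = 73.1490
df = (2, 18)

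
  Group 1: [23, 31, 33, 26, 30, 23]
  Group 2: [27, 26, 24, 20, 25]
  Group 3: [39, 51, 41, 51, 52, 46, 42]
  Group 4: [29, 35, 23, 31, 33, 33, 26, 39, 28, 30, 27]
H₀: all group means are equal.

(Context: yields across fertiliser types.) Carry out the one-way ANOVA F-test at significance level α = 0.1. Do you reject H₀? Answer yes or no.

reject H₀: yes

Group means [27.67, 24.40, 46.00, 30.36], grand mean 32.552
SSB = Σnᵢ(x̄ᵢ−x̄)² = 1794.094; SSW = ΣΣ(x−x̄ᵢ)² = 499.079
MSB = 1794.094/3 = 598.0312; MSW = 499.079/25 = 19.9632
F = MSB/MSW = 29.9568
df = (3, 25)
p-value (upper-tail) = 0.00000
At α=0.1: p < α → reject H₀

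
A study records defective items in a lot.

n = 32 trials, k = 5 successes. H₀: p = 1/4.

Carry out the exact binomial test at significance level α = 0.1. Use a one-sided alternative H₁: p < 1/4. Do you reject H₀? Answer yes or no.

reject H₀: no

Exact binomial: n=32, k=5, p₀=1/4=0.2500
P(X≤5) from Σ C(n,i)·p₀^i·(1−p₀)^(n−i)
p-value (one-sided, H₁ less) = 0.15300
At α=0.1: p ≥ α → fail to reject H₀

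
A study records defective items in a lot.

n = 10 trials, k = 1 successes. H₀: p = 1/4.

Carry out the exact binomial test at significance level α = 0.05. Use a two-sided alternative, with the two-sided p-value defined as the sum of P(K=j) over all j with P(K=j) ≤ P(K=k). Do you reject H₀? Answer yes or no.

Exact binomial: n=10, k=1, p₀=1/4=0.2500
P(X=j) = C(n,j)·p₀^j·(1−p₀)^(n−j); p = Σ P(X=j) over j with P(X=j) ≤ P(X=1)
p-value (two-sided) = 0.46815
At α=0.05: p ≥ α → fail to reject H₀

reject H₀: no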